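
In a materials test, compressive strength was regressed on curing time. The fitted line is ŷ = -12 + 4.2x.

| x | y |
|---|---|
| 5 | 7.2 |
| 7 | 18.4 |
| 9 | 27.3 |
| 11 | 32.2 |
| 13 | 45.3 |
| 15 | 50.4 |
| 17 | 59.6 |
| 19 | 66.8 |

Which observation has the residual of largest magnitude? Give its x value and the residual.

x = 13, e = 2.7

x=5: ŷ = -12 + 4.2·5 = 9; e = 7.2 − 9 = -1.8
x=7: ŷ = -12 + 4.2·7 = 17.4; e = 18.4 − 17.4 = 1
x=9: ŷ = -12 + 4.2·9 = 25.8; e = 27.3 − 25.8 = 1.5
x=11: ŷ = -12 + 4.2·11 = 34.2; e = 32.2 − 34.2 = -2
x=13: ŷ = -12 + 4.2·13 = 42.6; e = 45.3 − 42.6 = 2.7
x=15: ŷ = -12 + 4.2·15 = 51; e = 50.4 − 51 = -0.6
x=17: ŷ = -12 + 4.2·17 = 59.4; e = 59.6 − 59.4 = 0.2
x=19: ŷ = -12 + 4.2·19 = 67.8; e = 66.8 − 67.8 = -1
Largest |e| is 2.7 at x = 13, residual 2.7.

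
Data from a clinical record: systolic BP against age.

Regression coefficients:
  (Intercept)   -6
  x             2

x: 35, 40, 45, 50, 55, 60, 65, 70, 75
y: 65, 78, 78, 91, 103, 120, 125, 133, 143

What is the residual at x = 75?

r = -1

ŷ = -6 + 2·75 = 144
r = 143 − 144 = -1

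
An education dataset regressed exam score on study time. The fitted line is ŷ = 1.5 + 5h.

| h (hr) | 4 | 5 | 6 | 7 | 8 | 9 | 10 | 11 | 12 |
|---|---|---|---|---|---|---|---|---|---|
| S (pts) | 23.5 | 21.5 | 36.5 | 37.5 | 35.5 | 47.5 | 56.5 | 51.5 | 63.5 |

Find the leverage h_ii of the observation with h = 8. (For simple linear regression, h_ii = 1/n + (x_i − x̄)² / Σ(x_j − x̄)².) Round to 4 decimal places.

h = 0.1111

h̄ = (4 + 5 + 6 + 7 + 8 + 9 + 10 + 11 + 12)/9 = 8
Σ(h − h̄)² = 16 + 9 + 4 + 1 + 0 + 1 + 4 + 9 + 16 = 60
h = 1/9 + (0)²/60 = 0.111111 + 0 = 0.1111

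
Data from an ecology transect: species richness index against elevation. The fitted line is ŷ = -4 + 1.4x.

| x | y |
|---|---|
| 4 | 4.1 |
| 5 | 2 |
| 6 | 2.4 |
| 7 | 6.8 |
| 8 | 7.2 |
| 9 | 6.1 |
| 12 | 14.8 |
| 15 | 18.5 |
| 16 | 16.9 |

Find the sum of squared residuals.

x=4: ŷ = -4 + 1.4·4 = 1.6; r = 4.1 − 1.6 = 2.5
x=5: ŷ = -4 + 1.4·5 = 3; r = 2 − 3 = -1
x=6: ŷ = -4 + 1.4·6 = 4.4; r = 2.4 − 4.4 = -2
x=7: ŷ = -4 + 1.4·7 = 5.8; r = 6.8 − 5.8 = 1
x=8: ŷ = -4 + 1.4·8 = 7.2; r = 7.2 − 7.2 = 0
x=9: ŷ = -4 + 1.4·9 = 8.6; r = 6.1 − 8.6 = -2.5
x=12: ŷ = -4 + 1.4·12 = 12.8; r = 14.8 − 12.8 = 2
x=15: ŷ = -4 + 1.4·15 = 17; r = 18.5 − 17 = 1.5
x=16: ŷ = -4 + 1.4·16 = 18.4; r = 16.9 − 18.4 = -1.5
SSE = 6.25 + 1 + 4 + 1 + 0 + 6.25 + 4 + 2.25 + 2.25 = 27

SSE = 27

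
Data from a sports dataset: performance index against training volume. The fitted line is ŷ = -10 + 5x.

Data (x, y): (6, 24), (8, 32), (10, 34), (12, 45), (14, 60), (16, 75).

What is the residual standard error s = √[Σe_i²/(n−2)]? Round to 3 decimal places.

s = 5.148

x=6: ŷ = -10 + 5·6 = 20; e = 24 − 20 = 4
x=8: ŷ = -10 + 5·8 = 30; e = 32 − 30 = 2
x=10: ŷ = -10 + 5·10 = 40; e = 34 − 40 = -6
x=12: ŷ = -10 + 5·12 = 50; e = 45 − 50 = -5
x=14: ŷ = -10 + 5·14 = 60; e = 60 − 60 = 0
x=16: ŷ = -10 + 5·16 = 70; e = 75 − 70 = 5
SSE = 16 + 4 + 36 + 25 + 0 + 25 = 106
s = √(106/4) = √26.5 ≈ 5.148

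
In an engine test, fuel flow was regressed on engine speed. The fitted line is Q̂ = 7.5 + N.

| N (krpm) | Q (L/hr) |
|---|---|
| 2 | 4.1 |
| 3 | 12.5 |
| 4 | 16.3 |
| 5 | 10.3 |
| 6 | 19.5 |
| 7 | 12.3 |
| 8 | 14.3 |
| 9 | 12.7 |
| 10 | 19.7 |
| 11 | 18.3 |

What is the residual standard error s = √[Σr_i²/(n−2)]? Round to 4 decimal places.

N=2: Q̂ = 7.5 + 2 = 9.5; r = 4.1 − 9.5 = -5.4
N=3: Q̂ = 7.5 + 3 = 10.5; r = 12.5 − 10.5 = 2
N=4: Q̂ = 7.5 + 4 = 11.5; r = 16.3 − 11.5 = 4.8
N=5: Q̂ = 7.5 + 5 = 12.5; r = 10.3 − 12.5 = -2.2
N=6: Q̂ = 7.5 + 6 = 13.5; r = 19.5 − 13.5 = 6
N=7: Q̂ = 7.5 + 7 = 14.5; r = 12.3 − 14.5 = -2.2
N=8: Q̂ = 7.5 + 8 = 15.5; r = 14.3 − 15.5 = -1.2
N=9: Q̂ = 7.5 + 9 = 16.5; r = 12.7 − 16.5 = -3.8
N=10: Q̂ = 7.5 + 10 = 17.5; r = 19.7 − 17.5 = 2.2
N=11: Q̂ = 7.5 + 11 = 18.5; r = 18.3 − 18.5 = -0.2
SSE = 29.16 + 4 + 23.04 + 4.84 + 36 + 4.84 + 1.44 + 14.44 + 4.84 + 0.04 = 122.64
s = √(122.64/8) = √15.33 ≈ 3.9154

s = 3.9154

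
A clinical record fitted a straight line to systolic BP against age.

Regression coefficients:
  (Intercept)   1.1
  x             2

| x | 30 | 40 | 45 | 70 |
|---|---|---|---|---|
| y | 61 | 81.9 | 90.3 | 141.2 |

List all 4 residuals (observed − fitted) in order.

-0.1, 0.8, -0.8, 0.1

x=30: ŷ = 1.1 + 2·30 = 61.1; e = 61 − 61.1 = -0.1
x=40: ŷ = 1.1 + 2·40 = 81.1; e = 81.9 − 81.1 = 0.8
x=45: ŷ = 1.1 + 2·45 = 91.1; e = 90.3 − 91.1 = -0.8
x=70: ŷ = 1.1 + 2·70 = 141.1; e = 141.2 − 141.1 = 0.1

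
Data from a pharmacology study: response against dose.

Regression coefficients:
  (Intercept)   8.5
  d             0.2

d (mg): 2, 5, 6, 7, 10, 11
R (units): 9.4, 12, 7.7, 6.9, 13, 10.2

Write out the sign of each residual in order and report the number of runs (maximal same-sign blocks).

d=2: ŷ = 8.5 + 0.2·2 = 8.9; e = 9.4 − 8.9 = 0.5
d=5: ŷ = 8.5 + 0.2·5 = 9.5; e = 12 − 9.5 = 2.5
d=6: ŷ = 8.5 + 0.2·6 = 9.7; e = 7.7 − 9.7 = -2
d=7: ŷ = 8.5 + 0.2·7 = 9.9; e = 6.9 − 9.9 = -3
d=10: ŷ = 8.5 + 0.2·10 = 10.5; e = 13 − 10.5 = 2.5
d=11: ŷ = 8.5 + 0.2·11 = 10.7; e = 10.2 − 10.7 = -0.5
Signs: + + − − + −
Runs: +×2, −×2, +×1, −×1 → 4

4 runs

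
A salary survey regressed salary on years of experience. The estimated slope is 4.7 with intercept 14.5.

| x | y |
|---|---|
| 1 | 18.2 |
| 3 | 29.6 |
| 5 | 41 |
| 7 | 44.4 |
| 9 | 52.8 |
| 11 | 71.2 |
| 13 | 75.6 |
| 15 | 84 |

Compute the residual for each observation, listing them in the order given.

-1, 1, 3, -3, -4, 5, 0, -1

x=1: ŷ = 14.5 + 4.7·1 = 19.2; e = 18.2 − 19.2 = -1
x=3: ŷ = 14.5 + 4.7·3 = 28.6; e = 29.6 − 28.6 = 1
x=5: ŷ = 14.5 + 4.7·5 = 38; e = 41 − 38 = 3
x=7: ŷ = 14.5 + 4.7·7 = 47.4; e = 44.4 − 47.4 = -3
x=9: ŷ = 14.5 + 4.7·9 = 56.8; e = 52.8 − 56.8 = -4
x=11: ŷ = 14.5 + 4.7·11 = 66.2; e = 71.2 − 66.2 = 5
x=13: ŷ = 14.5 + 4.7·13 = 75.6; e = 75.6 − 75.6 = 0
x=15: ŷ = 14.5 + 4.7·15 = 85; e = 84 − 85 = -1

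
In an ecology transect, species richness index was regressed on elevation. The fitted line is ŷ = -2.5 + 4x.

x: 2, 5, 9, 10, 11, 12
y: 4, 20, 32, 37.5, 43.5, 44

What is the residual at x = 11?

ŷ = -2.5 + 4·11 = 41.5
r = 43.5 − 41.5 = 2

r = 2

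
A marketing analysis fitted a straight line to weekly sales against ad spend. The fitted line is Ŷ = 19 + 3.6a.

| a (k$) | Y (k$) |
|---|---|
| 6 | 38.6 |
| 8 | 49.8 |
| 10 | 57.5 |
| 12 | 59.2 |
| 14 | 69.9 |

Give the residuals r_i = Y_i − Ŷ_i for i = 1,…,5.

-2, 2, 2.5, -3, 0.5

a=6: Ŷ = 19 + 3.6·6 = 40.6; r = 38.6 − 40.6 = -2
a=8: Ŷ = 19 + 3.6·8 = 47.8; r = 49.8 − 47.8 = 2
a=10: Ŷ = 19 + 3.6·10 = 55; r = 57.5 − 55 = 2.5
a=12: Ŷ = 19 + 3.6·12 = 62.2; r = 59.2 − 62.2 = -3
a=14: Ŷ = 19 + 3.6·14 = 69.4; r = 69.9 − 69.4 = 0.5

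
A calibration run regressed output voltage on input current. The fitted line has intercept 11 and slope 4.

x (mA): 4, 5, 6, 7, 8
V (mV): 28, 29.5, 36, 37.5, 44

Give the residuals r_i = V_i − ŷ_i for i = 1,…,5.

1, -1.5, 1, -1.5, 1

x=4: ŷ = 11 + 4·4 = 27; r = 28 − 27 = 1
x=5: ŷ = 11 + 4·5 = 31; r = 29.5 − 31 = -1.5
x=6: ŷ = 11 + 4·6 = 35; r = 36 − 35 = 1
x=7: ŷ = 11 + 4·7 = 39; r = 37.5 − 39 = -1.5
x=8: ŷ = 11 + 4·8 = 43; r = 44 − 43 = 1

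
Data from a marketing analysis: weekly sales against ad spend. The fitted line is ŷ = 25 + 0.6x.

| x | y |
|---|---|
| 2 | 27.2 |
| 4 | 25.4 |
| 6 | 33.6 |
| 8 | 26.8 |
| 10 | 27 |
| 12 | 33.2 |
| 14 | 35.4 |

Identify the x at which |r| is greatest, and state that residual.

x=2: ŷ = 25 + 0.6·2 = 26.2; r = 27.2 − 26.2 = 1
x=4: ŷ = 25 + 0.6·4 = 27.4; r = 25.4 − 27.4 = -2
x=6: ŷ = 25 + 0.6·6 = 28.6; r = 33.6 − 28.6 = 5
x=8: ŷ = 25 + 0.6·8 = 29.8; r = 26.8 − 29.8 = -3
x=10: ŷ = 25 + 0.6·10 = 31; r = 27 − 31 = -4
x=12: ŷ = 25 + 0.6·12 = 32.2; r = 33.2 − 32.2 = 1
x=14: ŷ = 25 + 0.6·14 = 33.4; r = 35.4 − 33.4 = 2
Largest |r| is 5 at x = 6, residual 5.

x = 6, r = 5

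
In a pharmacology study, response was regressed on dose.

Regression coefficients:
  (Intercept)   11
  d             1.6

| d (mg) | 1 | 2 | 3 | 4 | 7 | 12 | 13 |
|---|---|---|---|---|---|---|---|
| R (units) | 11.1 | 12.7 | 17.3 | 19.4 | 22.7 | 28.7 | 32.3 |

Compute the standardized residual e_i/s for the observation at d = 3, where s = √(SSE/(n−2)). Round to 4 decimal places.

0.9129

d=1: ŷ = 11 + 1.6·1 = 12.6; e = 11.1 − 12.6 = -1.5
d=2: ŷ = 11 + 1.6·2 = 14.2; e = 12.7 − 14.2 = -1.5
d=3: ŷ = 11 + 1.6·3 = 15.8; e = 17.3 − 15.8 = 1.5
d=4: ŷ = 11 + 1.6·4 = 17.4; e = 19.4 − 17.4 = 2
d=7: ŷ = 11 + 1.6·7 = 22.2; e = 22.7 − 22.2 = 0.5
d=12: ŷ = 11 + 1.6·12 = 30.2; e = 28.7 − 30.2 = -1.5
d=13: ŷ = 11 + 1.6·13 = 31.8; e = 32.3 − 31.8 = 0.5
SSE = 2.25 + 2.25 + 2.25 + 4 + 0.25 + 2.25 + 0.25 = 13.5
s = √(13.5/5) = 1.64317
e/s = 1.5 / 1.64317 = 0.9129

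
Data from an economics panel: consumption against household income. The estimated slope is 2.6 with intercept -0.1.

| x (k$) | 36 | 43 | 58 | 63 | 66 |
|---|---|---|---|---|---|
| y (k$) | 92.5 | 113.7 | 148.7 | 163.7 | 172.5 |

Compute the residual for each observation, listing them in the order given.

x=36: ŷ = -0.1 + 2.6·36 = 93.5; r = 92.5 − 93.5 = -1
x=43: ŷ = -0.1 + 2.6·43 = 111.7; r = 113.7 − 111.7 = 2
x=58: ŷ = -0.1 + 2.6·58 = 150.7; r = 148.7 − 150.7 = -2
x=63: ŷ = -0.1 + 2.6·63 = 163.7; r = 163.7 − 163.7 = 0
x=66: ŷ = -0.1 + 2.6·66 = 171.5; r = 172.5 − 171.5 = 1

-1, 2, -2, 0, 1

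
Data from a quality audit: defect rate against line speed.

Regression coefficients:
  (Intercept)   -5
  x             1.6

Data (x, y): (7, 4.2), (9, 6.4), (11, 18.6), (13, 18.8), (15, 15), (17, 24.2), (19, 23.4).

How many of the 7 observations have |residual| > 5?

1

x=7: ŷ = -5 + 1.6·7 = 6.2; r = 4.2 − 6.2 = -2
x=9: ŷ = -5 + 1.6·9 = 9.4; r = 6.4 − 9.4 = -3
x=11: ŷ = -5 + 1.6·11 = 12.6; r = 18.6 − 12.6 = 6
x=13: ŷ = -5 + 1.6·13 = 15.8; r = 18.8 − 15.8 = 3
x=15: ŷ = -5 + 1.6·15 = 19; r = 15 − 19 = -4
x=17: ŷ = -5 + 1.6·17 = 22.2; r = 24.2 − 22.2 = 2
x=19: ŷ = -5 + 1.6·19 = 25.4; r = 23.4 − 25.4 = -2
|r| > 5: x=11 (|r|=6) → 1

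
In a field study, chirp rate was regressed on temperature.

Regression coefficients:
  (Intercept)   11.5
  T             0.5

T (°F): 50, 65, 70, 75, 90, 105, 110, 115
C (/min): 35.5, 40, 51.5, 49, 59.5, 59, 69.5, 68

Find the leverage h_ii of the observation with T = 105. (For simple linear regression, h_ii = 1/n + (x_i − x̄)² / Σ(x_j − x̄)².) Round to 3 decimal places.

T̄ = (50 + 65 + 70 + 75 + 90 + 105 + 110 + 115)/8 = 85
Σ(T − T̄)² = 1225 + 400 + 225 + 100 + 25 + 400 + 625 + 900 = 3900
h = 1/8 + (20)²/3900 = 0.125 + 0.102564 = 0.228

h = 0.228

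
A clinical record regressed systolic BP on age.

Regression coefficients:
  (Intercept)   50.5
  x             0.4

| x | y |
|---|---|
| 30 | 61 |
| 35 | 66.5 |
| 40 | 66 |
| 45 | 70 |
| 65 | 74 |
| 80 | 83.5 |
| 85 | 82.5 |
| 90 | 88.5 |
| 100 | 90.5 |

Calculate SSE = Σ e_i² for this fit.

SSE = 24

x=30: ŷ = 50.5 + 0.4·30 = 62.5; e = 61 − 62.5 = -1.5
x=35: ŷ = 50.5 + 0.4·35 = 64.5; e = 66.5 − 64.5 = 2
x=40: ŷ = 50.5 + 0.4·40 = 66.5; e = 66 − 66.5 = -0.5
x=45: ŷ = 50.5 + 0.4·45 = 68.5; e = 70 − 68.5 = 1.5
x=65: ŷ = 50.5 + 0.4·65 = 76.5; e = 74 − 76.5 = -2.5
x=80: ŷ = 50.5 + 0.4·80 = 82.5; e = 83.5 − 82.5 = 1
x=85: ŷ = 50.5 + 0.4·85 = 84.5; e = 82.5 − 84.5 = -2
x=90: ŷ = 50.5 + 0.4·90 = 86.5; e = 88.5 − 86.5 = 2
x=100: ŷ = 50.5 + 0.4·100 = 90.5; e = 90.5 − 90.5 = 0
SSE = 2.25 + 4 + 0.25 + 2.25 + 6.25 + 1 + 4 + 4 + 0 = 24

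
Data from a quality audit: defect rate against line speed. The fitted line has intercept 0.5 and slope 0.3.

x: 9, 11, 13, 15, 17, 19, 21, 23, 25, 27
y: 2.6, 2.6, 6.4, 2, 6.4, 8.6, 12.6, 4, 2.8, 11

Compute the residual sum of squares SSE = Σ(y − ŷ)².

SSE = 99.2

x=9: ŷ = 0.5 + 0.3·9 = 3.2; e = 2.6 − 3.2 = -0.6
x=11: ŷ = 0.5 + 0.3·11 = 3.8; e = 2.6 − 3.8 = -1.2
x=13: ŷ = 0.5 + 0.3·13 = 4.4; e = 6.4 − 4.4 = 2
x=15: ŷ = 0.5 + 0.3·15 = 5; e = 2 − 5 = -3
x=17: ŷ = 0.5 + 0.3·17 = 5.6; e = 6.4 − 5.6 = 0.8
x=19: ŷ = 0.5 + 0.3·19 = 6.2; e = 8.6 − 6.2 = 2.4
x=21: ŷ = 0.5 + 0.3·21 = 6.8; e = 12.6 − 6.8 = 5.8
x=23: ŷ = 0.5 + 0.3·23 = 7.4; e = 4 − 7.4 = -3.4
x=25: ŷ = 0.5 + 0.3·25 = 8; e = 2.8 − 8 = -5.2
x=27: ŷ = 0.5 + 0.3·27 = 8.6; e = 11 − 8.6 = 2.4
SSE = 0.36 + 1.44 + 4 + 9 + 0.64 + 5.76 + 33.64 + 11.56 + 27.04 + 5.76 = 99.2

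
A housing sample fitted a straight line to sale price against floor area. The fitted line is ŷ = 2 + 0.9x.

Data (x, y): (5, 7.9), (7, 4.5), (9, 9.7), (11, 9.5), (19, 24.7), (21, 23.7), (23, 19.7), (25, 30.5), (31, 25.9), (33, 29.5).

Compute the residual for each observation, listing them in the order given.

x=5: ŷ = 2 + 0.9·5 = 6.5; e = 7.9 − 6.5 = 1.4
x=7: ŷ = 2 + 0.9·7 = 8.3; e = 4.5 − 8.3 = -3.8
x=9: ŷ = 2 + 0.9·9 = 10.1; e = 9.7 − 10.1 = -0.4
x=11: ŷ = 2 + 0.9·11 = 11.9; e = 9.5 − 11.9 = -2.4
x=19: ŷ = 2 + 0.9·19 = 19.1; e = 24.7 − 19.1 = 5.6
x=21: ŷ = 2 + 0.9·21 = 20.9; e = 23.7 − 20.9 = 2.8
x=23: ŷ = 2 + 0.9·23 = 22.7; e = 19.7 − 22.7 = -3
x=25: ŷ = 2 + 0.9·25 = 24.5; e = 30.5 − 24.5 = 6
x=31: ŷ = 2 + 0.9·31 = 29.9; e = 25.9 − 29.9 = -4
x=33: ŷ = 2 + 0.9·33 = 31.7; e = 29.5 − 31.7 = -2.2

1.4, -3.8, -0.4, -2.4, 5.6, 2.8, -3, 6, -4, -2.2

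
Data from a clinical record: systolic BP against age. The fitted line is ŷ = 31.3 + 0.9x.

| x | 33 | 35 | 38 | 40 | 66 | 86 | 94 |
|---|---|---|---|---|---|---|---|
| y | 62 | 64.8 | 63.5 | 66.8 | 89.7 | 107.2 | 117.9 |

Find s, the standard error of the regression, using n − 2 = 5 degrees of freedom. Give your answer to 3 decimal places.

s = 1.817

x=33: ŷ = 31.3 + 0.9·33 = 61; e = 62 − 61 = 1
x=35: ŷ = 31.3 + 0.9·35 = 62.8; e = 64.8 − 62.8 = 2
x=38: ŷ = 31.3 + 0.9·38 = 65.5; e = 63.5 − 65.5 = -2
x=40: ŷ = 31.3 + 0.9·40 = 67.3; e = 66.8 − 67.3 = -0.5
x=66: ŷ = 31.3 + 0.9·66 = 90.7; e = 89.7 − 90.7 = -1
x=86: ŷ = 31.3 + 0.9·86 = 108.7; e = 107.2 − 108.7 = -1.5
x=94: ŷ = 31.3 + 0.9·94 = 115.9; e = 117.9 − 115.9 = 2
SSE = 1 + 4 + 4 + 0.25 + 1 + 2.25 + 4 = 16.5
s = √(16.5/5) = √3.3 ≈ 1.817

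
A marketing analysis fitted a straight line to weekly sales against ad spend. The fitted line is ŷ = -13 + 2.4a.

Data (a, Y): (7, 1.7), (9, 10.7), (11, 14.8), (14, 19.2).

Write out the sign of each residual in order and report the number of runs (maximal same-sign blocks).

3 runs

a=7: ŷ = -13 + 2.4·7 = 3.8; e = 1.7 − 3.8 = -2.1
a=9: ŷ = -13 + 2.4·9 = 8.6; e = 10.7 − 8.6 = 2.1
a=11: ŷ = -13 + 2.4·11 = 13.4; e = 14.8 − 13.4 = 1.4
a=14: ŷ = -13 + 2.4·14 = 20.6; e = 19.2 − 20.6 = -1.4
Signs: − + + −
Runs: −×1, +×2, −×1 → 3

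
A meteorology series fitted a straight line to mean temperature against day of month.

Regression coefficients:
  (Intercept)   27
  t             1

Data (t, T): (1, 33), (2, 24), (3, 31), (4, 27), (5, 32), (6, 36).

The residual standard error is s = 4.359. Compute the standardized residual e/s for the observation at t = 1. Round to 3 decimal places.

1.147

T̂ = 27 + 1 = 28
e = 33 − 28 = 5
e/s = 5 / 4.359 = 1.147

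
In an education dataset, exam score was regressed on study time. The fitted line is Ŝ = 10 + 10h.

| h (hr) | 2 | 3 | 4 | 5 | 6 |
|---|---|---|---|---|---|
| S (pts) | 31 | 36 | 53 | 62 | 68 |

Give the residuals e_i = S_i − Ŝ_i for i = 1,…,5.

1, -4, 3, 2, -2

h=2: Ŝ = 10 + 10·2 = 30; e = 31 − 30 = 1
h=3: Ŝ = 10 + 10·3 = 40; e = 36 − 40 = -4
h=4: Ŝ = 10 + 10·4 = 50; e = 53 − 50 = 3
h=5: Ŝ = 10 + 10·5 = 60; e = 62 − 60 = 2
h=6: Ŝ = 10 + 10·6 = 70; e = 68 − 70 = -2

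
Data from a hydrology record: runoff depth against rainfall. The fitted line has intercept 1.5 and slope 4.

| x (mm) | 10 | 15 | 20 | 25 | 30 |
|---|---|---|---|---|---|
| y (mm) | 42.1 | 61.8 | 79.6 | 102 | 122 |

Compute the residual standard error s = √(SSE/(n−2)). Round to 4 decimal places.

s = 1.2329

x=10: ŷ = 1.5 + 4·10 = 41.5; r = 42.1 − 41.5 = 0.6
x=15: ŷ = 1.5 + 4·15 = 61.5; r = 61.8 − 61.5 = 0.3
x=20: ŷ = 1.5 + 4·20 = 81.5; r = 79.6 − 81.5 = -1.9
x=25: ŷ = 1.5 + 4·25 = 101.5; r = 102 − 101.5 = 0.5
x=30: ŷ = 1.5 + 4·30 = 121.5; r = 122 − 121.5 = 0.5
SSE = 0.36 + 0.09 + 3.61 + 0.25 + 0.25 = 4.56
s = √(4.56/3) = √1.52 ≈ 1.2329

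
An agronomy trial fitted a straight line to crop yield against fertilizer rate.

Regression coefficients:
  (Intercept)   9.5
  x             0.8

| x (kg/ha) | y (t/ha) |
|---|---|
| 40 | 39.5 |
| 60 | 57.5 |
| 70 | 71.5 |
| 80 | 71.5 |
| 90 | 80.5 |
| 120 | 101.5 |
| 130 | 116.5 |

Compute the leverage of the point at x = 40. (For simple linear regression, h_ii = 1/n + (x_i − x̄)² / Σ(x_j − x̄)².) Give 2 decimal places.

h = 0.46

x̄ = (40 + 60 + 70 + 80 + 90 + 120 + 130)/7 = 84.2857
Σ(x − x̄)² = 1961.22 + 589.796 + 204.082 + 18.3673 + 32.6531 + 1275.51 + 2089.8 = 6171.43
h = 1/7 + (-44.2857)²/6171.43 = 0.142857 + 0.317791 = 0.46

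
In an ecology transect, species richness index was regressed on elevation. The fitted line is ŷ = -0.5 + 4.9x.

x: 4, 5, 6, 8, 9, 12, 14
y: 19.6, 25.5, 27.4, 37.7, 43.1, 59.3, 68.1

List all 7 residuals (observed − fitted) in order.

0.5, 1.5, -1.5, -1, -0.5, 1, 0

x=4: ŷ = -0.5 + 4.9·4 = 19.1; r = 19.6 − 19.1 = 0.5
x=5: ŷ = -0.5 + 4.9·5 = 24; r = 25.5 − 24 = 1.5
x=6: ŷ = -0.5 + 4.9·6 = 28.9; r = 27.4 − 28.9 = -1.5
x=8: ŷ = -0.5 + 4.9·8 = 38.7; r = 37.7 − 38.7 = -1
x=9: ŷ = -0.5 + 4.9·9 = 43.6; r = 43.1 − 43.6 = -0.5
x=12: ŷ = -0.5 + 4.9·12 = 58.3; r = 59.3 − 58.3 = 1
x=14: ŷ = -0.5 + 4.9·14 = 68.1; r = 68.1 − 68.1 = 0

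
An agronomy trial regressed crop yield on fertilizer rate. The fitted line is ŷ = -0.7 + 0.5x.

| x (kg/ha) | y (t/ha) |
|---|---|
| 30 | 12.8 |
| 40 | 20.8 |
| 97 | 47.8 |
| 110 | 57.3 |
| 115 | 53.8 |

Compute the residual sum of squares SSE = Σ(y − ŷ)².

SSE = 22.5

x=30: ŷ = -0.7 + 0.5·30 = 14.3; e = 12.8 − 14.3 = -1.5
x=40: ŷ = -0.7 + 0.5·40 = 19.3; e = 20.8 − 19.3 = 1.5
x=97: ŷ = -0.7 + 0.5·97 = 47.8; e = 47.8 − 47.8 = 0
x=110: ŷ = -0.7 + 0.5·110 = 54.3; e = 57.3 − 54.3 = 3
x=115: ŷ = -0.7 + 0.5·115 = 56.8; e = 53.8 − 56.8 = -3
SSE = 2.25 + 2.25 + 0 + 9 + 9 = 22.5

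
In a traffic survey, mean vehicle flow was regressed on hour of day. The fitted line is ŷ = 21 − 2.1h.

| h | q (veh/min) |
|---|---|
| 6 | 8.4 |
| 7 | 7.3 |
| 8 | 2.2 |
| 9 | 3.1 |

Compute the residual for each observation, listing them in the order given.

0, 1, -2, 1

h=6: ŷ = 21 − 2.1·6 = 8.4; r = 8.4 − 8.4 = 0
h=7: ŷ = 21 − 2.1·7 = 6.3; r = 7.3 − 6.3 = 1
h=8: ŷ = 21 − 2.1·8 = 4.2; r = 2.2 − 4.2 = -2
h=9: ŷ = 21 − 2.1·9 = 2.1; r = 3.1 − 2.1 = 1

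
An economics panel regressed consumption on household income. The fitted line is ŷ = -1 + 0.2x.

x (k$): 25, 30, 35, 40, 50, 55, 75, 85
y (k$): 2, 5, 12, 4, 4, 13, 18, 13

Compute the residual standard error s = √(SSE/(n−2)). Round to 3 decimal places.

x=25: ŷ = -1 + 0.2·25 = 4; e = 2 − 4 = -2
x=30: ŷ = -1 + 0.2·30 = 5; e = 5 − 5 = 0
x=35: ŷ = -1 + 0.2·35 = 6; e = 12 − 6 = 6
x=40: ŷ = -1 + 0.2·40 = 7; e = 4 − 7 = -3
x=50: ŷ = -1 + 0.2·50 = 9; e = 4 − 9 = -5
x=55: ŷ = -1 + 0.2·55 = 10; e = 13 − 10 = 3
x=75: ŷ = -1 + 0.2·75 = 14; e = 18 − 14 = 4
x=85: ŷ = -1 + 0.2·85 = 16; e = 13 − 16 = -3
SSE = 4 + 0 + 36 + 9 + 25 + 9 + 16 + 9 = 108
s = √(108/6) = √18 ≈ 4.243

s = 4.243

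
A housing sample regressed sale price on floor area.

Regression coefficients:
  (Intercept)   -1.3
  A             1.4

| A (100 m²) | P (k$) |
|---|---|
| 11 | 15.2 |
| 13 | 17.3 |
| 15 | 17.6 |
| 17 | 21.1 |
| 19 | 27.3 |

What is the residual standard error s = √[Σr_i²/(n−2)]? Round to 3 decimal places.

s = 1.978

A=11: ŷ = -1.3 + 1.4·11 = 14.1; r = 15.2 − 14.1 = 1.1
A=13: ŷ = -1.3 + 1.4·13 = 16.9; r = 17.3 − 16.9 = 0.4
A=15: ŷ = -1.3 + 1.4·15 = 19.7; r = 17.6 − 19.7 = -2.1
A=17: ŷ = -1.3 + 1.4·17 = 22.5; r = 21.1 − 22.5 = -1.4
A=19: ŷ = -1.3 + 1.4·19 = 25.3; r = 27.3 − 25.3 = 2
SSE = 1.21 + 0.16 + 4.41 + 1.96 + 4 = 11.74
s = √(11.74/3) = √3.91333 ≈ 1.978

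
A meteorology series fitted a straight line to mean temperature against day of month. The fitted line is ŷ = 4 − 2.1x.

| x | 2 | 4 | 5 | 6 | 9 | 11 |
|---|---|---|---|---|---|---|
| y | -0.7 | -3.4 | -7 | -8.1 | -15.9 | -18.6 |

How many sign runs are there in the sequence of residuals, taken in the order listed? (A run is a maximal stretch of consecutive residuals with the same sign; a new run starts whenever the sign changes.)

x=2: ŷ = 4 − 2.1·2 = -0.2; r = -0.7 − (-0.2) = -0.5
x=4: ŷ = 4 − 2.1·4 = -4.4; r = -3.4 − (-4.4) = 1
x=5: ŷ = 4 − 2.1·5 = -6.5; r = -7 − (-6.5) = -0.5
x=6: ŷ = 4 − 2.1·6 = -8.6; r = -8.1 − (-8.6) = 0.5
x=9: ŷ = 4 − 2.1·9 = -14.9; r = -15.9 − (-14.9) = -1
x=11: ŷ = 4 − 2.1·11 = -19.1; r = -18.6 − (-19.1) = 0.5
Signs: − + − + − +
Runs: −×1, +×1, −×1, +×1, −×1, +×1 → 6

6 runs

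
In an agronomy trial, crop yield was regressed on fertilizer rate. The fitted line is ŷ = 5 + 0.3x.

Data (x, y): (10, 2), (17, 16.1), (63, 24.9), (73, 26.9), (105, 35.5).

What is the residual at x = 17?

ŷ = 5 + 0.3·17 = 10.1
e = 16.1 − 10.1 = 6

e = 6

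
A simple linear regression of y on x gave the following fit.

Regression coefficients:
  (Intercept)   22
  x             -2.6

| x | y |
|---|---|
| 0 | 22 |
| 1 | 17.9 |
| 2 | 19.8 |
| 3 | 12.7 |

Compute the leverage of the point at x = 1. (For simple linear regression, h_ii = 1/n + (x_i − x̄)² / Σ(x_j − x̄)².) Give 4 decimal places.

h = 0.3000

x̄ = (0 + 1 + 2 + 3)/4 = 1.5
Σ(x − x̄)² = 2.25 + 0.25 + 0.25 + 2.25 = 5
h = 1/4 + (-0.5)²/5 = 0.25 + 0.05 = 0.3000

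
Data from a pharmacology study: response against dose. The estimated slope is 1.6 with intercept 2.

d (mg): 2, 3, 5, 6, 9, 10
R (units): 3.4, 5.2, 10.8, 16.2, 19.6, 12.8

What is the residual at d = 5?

e = 0.8

R̂ = 2 + 1.6·5 = 10
e = 10.8 − 10 = 0.8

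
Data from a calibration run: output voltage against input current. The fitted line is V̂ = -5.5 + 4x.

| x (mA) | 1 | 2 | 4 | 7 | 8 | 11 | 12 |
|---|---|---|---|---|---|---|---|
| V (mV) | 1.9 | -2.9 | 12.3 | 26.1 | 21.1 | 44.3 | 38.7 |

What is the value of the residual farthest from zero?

r = 5.8

x=1: V̂ = -5.5 + 4·1 = -1.5; r = 1.9 − (-1.5) = 3.4
x=2: V̂ = -5.5 + 4·2 = 2.5; r = -2.9 − 2.5 = -5.4
x=4: V̂ = -5.5 + 4·4 = 10.5; r = 12.3 − 10.5 = 1.8
x=7: V̂ = -5.5 + 4·7 = 22.5; r = 26.1 − 22.5 = 3.6
x=8: V̂ = -5.5 + 4·8 = 26.5; r = 21.1 − 26.5 = -5.4
x=11: V̂ = -5.5 + 4·11 = 38.5; r = 44.3 − 38.5 = 5.8
x=12: V̂ = -5.5 + 4·12 = 42.5; r = 38.7 − 42.5 = -3.8
Largest |r| is 5.8 at x = 11, residual 5.8.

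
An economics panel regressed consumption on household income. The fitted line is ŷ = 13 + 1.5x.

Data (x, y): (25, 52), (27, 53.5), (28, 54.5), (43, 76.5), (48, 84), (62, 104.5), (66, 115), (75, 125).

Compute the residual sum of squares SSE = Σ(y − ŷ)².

x=25: ŷ = 13 + 1.5·25 = 50.5; r = 52 − 50.5 = 1.5
x=27: ŷ = 13 + 1.5·27 = 53.5; r = 53.5 − 53.5 = 0
x=28: ŷ = 13 + 1.5·28 = 55; r = 54.5 − 55 = -0.5
x=43: ŷ = 13 + 1.5·43 = 77.5; r = 76.5 − 77.5 = -1
x=48: ŷ = 13 + 1.5·48 = 85; r = 84 − 85 = -1
x=62: ŷ = 13 + 1.5·62 = 106; r = 104.5 − 106 = -1.5
x=66: ŷ = 13 + 1.5·66 = 112; r = 115 − 112 = 3
x=75: ŷ = 13 + 1.5·75 = 125.5; r = 125 − 125.5 = -0.5
SSE = 2.25 + 0 + 0.25 + 1 + 1 + 2.25 + 9 + 0.25 = 16

SSE = 16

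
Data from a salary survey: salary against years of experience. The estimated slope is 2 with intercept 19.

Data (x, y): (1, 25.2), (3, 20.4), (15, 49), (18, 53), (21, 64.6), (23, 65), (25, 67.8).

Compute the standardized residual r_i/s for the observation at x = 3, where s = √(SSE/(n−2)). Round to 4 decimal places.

-1.3600

x=1: ŷ = 19 + 2·1 = 21; r = 25.2 − 21 = 4.2
x=3: ŷ = 19 + 2·3 = 25; r = 20.4 − 25 = -4.6
x=15: ŷ = 19 + 2·15 = 49; r = 49 − 49 = 0
x=18: ŷ = 19 + 2·18 = 55; r = 53 − 55 = -2
x=21: ŷ = 19 + 2·21 = 61; r = 64.6 − 61 = 3.6
x=23: ŷ = 19 + 2·23 = 65; r = 65 − 65 = 0
x=25: ŷ = 19 + 2·25 = 69; r = 67.8 − 69 = -1.2
SSE = 17.64 + 21.16 + 0 + 4 + 12.96 + 0 + 1.44 = 57.2
s = √(57.2/5) = 3.38231
r/s = -4.6 / 3.38231 = -1.3600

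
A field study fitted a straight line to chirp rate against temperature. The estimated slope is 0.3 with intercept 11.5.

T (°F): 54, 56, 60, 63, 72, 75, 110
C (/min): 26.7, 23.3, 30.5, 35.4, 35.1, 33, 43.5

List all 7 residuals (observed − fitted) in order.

T=54: ŷ = 11.5 + 0.3·54 = 27.7; r = 26.7 − 27.7 = -1
T=56: ŷ = 11.5 + 0.3·56 = 28.3; r = 23.3 − 28.3 = -5
T=60: ŷ = 11.5 + 0.3·60 = 29.5; r = 30.5 − 29.5 = 1
T=63: ŷ = 11.5 + 0.3·63 = 30.4; r = 35.4 − 30.4 = 5
T=72: ŷ = 11.5 + 0.3·72 = 33.1; r = 35.1 − 33.1 = 2
T=75: ŷ = 11.5 + 0.3·75 = 34; r = 33 − 34 = -1
T=110: ŷ = 11.5 + 0.3·110 = 44.5; r = 43.5 − 44.5 = -1

-1, -5, 1, 5, 2, -1, -1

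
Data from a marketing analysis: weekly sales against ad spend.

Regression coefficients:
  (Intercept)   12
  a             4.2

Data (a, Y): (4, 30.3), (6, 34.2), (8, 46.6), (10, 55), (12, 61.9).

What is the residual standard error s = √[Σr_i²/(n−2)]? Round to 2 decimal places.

a=4: ŷ = 12 + 4.2·4 = 28.8; r = 30.3 − 28.8 = 1.5
a=6: ŷ = 12 + 4.2·6 = 37.2; r = 34.2 − 37.2 = -3
a=8: ŷ = 12 + 4.2·8 = 45.6; r = 46.6 − 45.6 = 1
a=10: ŷ = 12 + 4.2·10 = 54; r = 55 − 54 = 1
a=12: ŷ = 12 + 4.2·12 = 62.4; r = 61.9 − 62.4 = -0.5
SSE = 2.25 + 9 + 1 + 1 + 0.25 = 13.5
s = √(13.5/3) = √4.5 ≈ 2.12

s = 2.12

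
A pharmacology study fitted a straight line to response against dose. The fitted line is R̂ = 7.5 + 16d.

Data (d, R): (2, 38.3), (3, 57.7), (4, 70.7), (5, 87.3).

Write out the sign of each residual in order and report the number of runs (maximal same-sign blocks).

d=2: R̂ = 7.5 + 16·2 = 39.5; e = 38.3 − 39.5 = -1.2
d=3: R̂ = 7.5 + 16·3 = 55.5; e = 57.7 − 55.5 = 2.2
d=4: R̂ = 7.5 + 16·4 = 71.5; e = 70.7 − 71.5 = -0.8
d=5: R̂ = 7.5 + 16·5 = 87.5; e = 87.3 − 87.5 = -0.2
Signs: − + − −
Runs: −×1, +×1, −×2 → 3

3 runs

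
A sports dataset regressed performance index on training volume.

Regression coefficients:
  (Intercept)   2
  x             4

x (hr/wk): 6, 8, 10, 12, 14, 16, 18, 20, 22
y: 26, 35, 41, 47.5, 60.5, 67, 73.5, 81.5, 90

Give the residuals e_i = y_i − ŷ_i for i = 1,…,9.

x=6: ŷ = 2 + 4·6 = 26; e = 26 − 26 = 0
x=8: ŷ = 2 + 4·8 = 34; e = 35 − 34 = 1
x=10: ŷ = 2 + 4·10 = 42; e = 41 − 42 = -1
x=12: ŷ = 2 + 4·12 = 50; e = 47.5 − 50 = -2.5
x=14: ŷ = 2 + 4·14 = 58; e = 60.5 − 58 = 2.5
x=16: ŷ = 2 + 4·16 = 66; e = 67 − 66 = 1
x=18: ŷ = 2 + 4·18 = 74; e = 73.5 − 74 = -0.5
x=20: ŷ = 2 + 4·20 = 82; e = 81.5 − 82 = -0.5
x=22: ŷ = 2 + 4·22 = 90; e = 90 − 90 = 0

0, 1, -1, -2.5, 2.5, 1, -0.5, -0.5, 0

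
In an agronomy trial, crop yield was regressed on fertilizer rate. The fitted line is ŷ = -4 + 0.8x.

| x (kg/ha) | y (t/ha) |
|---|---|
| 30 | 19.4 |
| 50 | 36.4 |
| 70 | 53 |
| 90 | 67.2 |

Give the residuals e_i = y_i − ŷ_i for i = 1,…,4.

-0.6, 0.4, 1, -0.8

x=30: ŷ = -4 + 0.8·30 = 20; e = 19.4 − 20 = -0.6
x=50: ŷ = -4 + 0.8·50 = 36; e = 36.4 − 36 = 0.4
x=70: ŷ = -4 + 0.8·70 = 52; e = 53 − 52 = 1
x=90: ŷ = -4 + 0.8·90 = 68; e = 67.2 − 68 = -0.8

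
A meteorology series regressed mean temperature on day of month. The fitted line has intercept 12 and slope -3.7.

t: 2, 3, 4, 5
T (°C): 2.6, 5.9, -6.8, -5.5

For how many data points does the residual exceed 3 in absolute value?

2

t=2: T̂ = 12 − 3.7·2 = 4.6; r = 2.6 − 4.6 = -2
t=3: T̂ = 12 − 3.7·3 = 0.9; r = 5.9 − 0.9 = 5
t=4: T̂ = 12 − 3.7·4 = -2.8; r = -6.8 − (-2.8) = -4
t=5: T̂ = 12 − 3.7·5 = -6.5; r = -5.5 − (-6.5) = 1
|r| > 3: t=3 (|r|=5), t=4 (|r|=4) → 2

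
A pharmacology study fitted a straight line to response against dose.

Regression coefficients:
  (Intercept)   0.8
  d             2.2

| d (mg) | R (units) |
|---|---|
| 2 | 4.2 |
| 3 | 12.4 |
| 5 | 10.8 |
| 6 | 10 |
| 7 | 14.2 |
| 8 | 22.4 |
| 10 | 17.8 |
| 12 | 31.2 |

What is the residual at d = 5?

ŷ = 0.8 + 2.2·5 = 11.8
e = 10.8 − 11.8 = -1

e = -1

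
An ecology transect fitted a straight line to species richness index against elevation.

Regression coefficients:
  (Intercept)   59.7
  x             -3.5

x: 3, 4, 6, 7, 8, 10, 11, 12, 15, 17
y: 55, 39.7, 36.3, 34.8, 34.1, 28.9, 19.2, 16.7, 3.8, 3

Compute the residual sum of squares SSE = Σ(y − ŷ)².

x=3: ŷ = 59.7 − 3.5·3 = 49.2; r = 55 − 49.2 = 5.8
x=4: ŷ = 59.7 − 3.5·4 = 45.7; r = 39.7 − 45.7 = -6
x=6: ŷ = 59.7 − 3.5·6 = 38.7; r = 36.3 − 38.7 = -2.4
x=7: ŷ = 59.7 − 3.5·7 = 35.2; r = 34.8 − 35.2 = -0.4
x=8: ŷ = 59.7 − 3.5·8 = 31.7; r = 34.1 − 31.7 = 2.4
x=10: ŷ = 59.7 − 3.5·10 = 24.7; r = 28.9 − 24.7 = 4.2
x=11: ŷ = 59.7 − 3.5·11 = 21.2; r = 19.2 − 21.2 = -2
x=12: ŷ = 59.7 − 3.5·12 = 17.7; r = 16.7 − 17.7 = -1
x=15: ŷ = 59.7 − 3.5·15 = 7.2; r = 3.8 − 7.2 = -3.4
x=17: ŷ = 59.7 − 3.5·17 = 0.2; r = 3 − 0.2 = 2.8
SSE = 33.64 + 36 + 5.76 + 0.16 + 5.76 + 17.64 + 4 + 1 + 11.56 + 7.84 = 123.36

SSE = 123.36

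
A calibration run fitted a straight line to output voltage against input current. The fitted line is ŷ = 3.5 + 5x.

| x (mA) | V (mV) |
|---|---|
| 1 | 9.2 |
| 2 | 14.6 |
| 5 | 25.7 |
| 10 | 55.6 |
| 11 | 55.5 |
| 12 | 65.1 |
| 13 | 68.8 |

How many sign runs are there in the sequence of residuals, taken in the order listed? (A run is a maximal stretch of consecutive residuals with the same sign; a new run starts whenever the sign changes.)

5 runs

x=1: ŷ = 3.5 + 5·1 = 8.5; r = 9.2 − 8.5 = 0.7
x=2: ŷ = 3.5 + 5·2 = 13.5; r = 14.6 − 13.5 = 1.1
x=5: ŷ = 3.5 + 5·5 = 28.5; r = 25.7 − 28.5 = -2.8
x=10: ŷ = 3.5 + 5·10 = 53.5; r = 55.6 − 53.5 = 2.1
x=11: ŷ = 3.5 + 5·11 = 58.5; r = 55.5 − 58.5 = -3
x=12: ŷ = 3.5 + 5·12 = 63.5; r = 65.1 − 63.5 = 1.6
x=13: ŷ = 3.5 + 5·13 = 68.5; r = 68.8 − 68.5 = 0.3
Signs: + + − + − + +
Runs: +×2, −×1, +×1, −×1, +×2 → 5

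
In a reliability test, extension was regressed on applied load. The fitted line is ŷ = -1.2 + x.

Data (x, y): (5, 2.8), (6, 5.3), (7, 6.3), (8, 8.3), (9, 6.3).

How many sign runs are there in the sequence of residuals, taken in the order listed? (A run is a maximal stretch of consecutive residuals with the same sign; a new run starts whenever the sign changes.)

x=5: ŷ = -1.2 + 5 = 3.8; e = 2.8 − 3.8 = -1
x=6: ŷ = -1.2 + 6 = 4.8; e = 5.3 − 4.8 = 0.5
x=7: ŷ = -1.2 + 7 = 5.8; e = 6.3 − 5.8 = 0.5
x=8: ŷ = -1.2 + 8 = 6.8; e = 8.3 − 6.8 = 1.5
x=9: ŷ = -1.2 + 9 = 7.8; e = 6.3 − 7.8 = -1.5
Signs: − + + + −
Runs: −×1, +×3, −×1 → 3

3 runs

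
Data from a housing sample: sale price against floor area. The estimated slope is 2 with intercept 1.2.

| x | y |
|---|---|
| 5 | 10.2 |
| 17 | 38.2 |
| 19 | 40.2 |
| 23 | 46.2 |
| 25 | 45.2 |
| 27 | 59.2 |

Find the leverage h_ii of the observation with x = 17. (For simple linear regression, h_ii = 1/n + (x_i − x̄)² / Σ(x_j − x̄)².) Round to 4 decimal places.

h = 0.1839

x̄ = (5 + 17 + 19 + 23 + 25 + 27)/6 = 19.3333
Σ(x − x̄)² = 205.444 + 5.44444 + 0.111111 + 13.4444 + 32.1111 + 58.7778 = 315.333
h = 1/6 + (-2.33333)²/315.333 = 0.166667 + 0.0172657 = 0.1839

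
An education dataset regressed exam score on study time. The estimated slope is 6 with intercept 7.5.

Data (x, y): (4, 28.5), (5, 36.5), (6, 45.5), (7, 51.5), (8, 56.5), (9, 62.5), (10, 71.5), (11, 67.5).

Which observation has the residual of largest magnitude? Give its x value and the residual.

x=4: ŷ = 7.5 + 6·4 = 31.5; e = 28.5 − 31.5 = -3
x=5: ŷ = 7.5 + 6·5 = 37.5; e = 36.5 − 37.5 = -1
x=6: ŷ = 7.5 + 6·6 = 43.5; e = 45.5 − 43.5 = 2
x=7: ŷ = 7.5 + 6·7 = 49.5; e = 51.5 − 49.5 = 2
x=8: ŷ = 7.5 + 6·8 = 55.5; e = 56.5 − 55.5 = 1
x=9: ŷ = 7.5 + 6·9 = 61.5; e = 62.5 − 61.5 = 1
x=10: ŷ = 7.5 + 6·10 = 67.5; e = 71.5 − 67.5 = 4
x=11: ŷ = 7.5 + 6·11 = 73.5; e = 67.5 − 73.5 = -6
Largest |e| is 6 at x = 11, residual -6.

x = 11, e = -6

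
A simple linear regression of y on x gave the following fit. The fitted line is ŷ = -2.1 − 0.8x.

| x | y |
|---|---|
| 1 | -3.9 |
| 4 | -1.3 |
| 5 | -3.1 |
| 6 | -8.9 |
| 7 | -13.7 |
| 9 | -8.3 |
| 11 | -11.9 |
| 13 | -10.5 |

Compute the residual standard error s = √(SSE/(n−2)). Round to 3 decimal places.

x=1: ŷ = -2.1 − 0.8·1 = -2.9; r = -3.9 − (-2.9) = -1
x=4: ŷ = -2.1 − 0.8·4 = -5.3; r = -1.3 − (-5.3) = 4
x=5: ŷ = -2.1 − 0.8·5 = -6.1; r = -3.1 − (-6.1) = 3
x=6: ŷ = -2.1 − 0.8·6 = -6.9; r = -8.9 − (-6.9) = -2
x=7: ŷ = -2.1 − 0.8·7 = -7.7; r = -13.7 − (-7.7) = -6
x=9: ŷ = -2.1 − 0.8·9 = -9.3; r = -8.3 − (-9.3) = 1
x=11: ŷ = -2.1 − 0.8·11 = -10.9; r = -11.9 − (-10.9) = -1
x=13: ŷ = -2.1 − 0.8·13 = -12.5; r = -10.5 − (-12.5) = 2
SSE = 1 + 16 + 9 + 4 + 36 + 1 + 1 + 4 = 72
s = √(72/6) = √12 ≈ 3.464

s = 3.464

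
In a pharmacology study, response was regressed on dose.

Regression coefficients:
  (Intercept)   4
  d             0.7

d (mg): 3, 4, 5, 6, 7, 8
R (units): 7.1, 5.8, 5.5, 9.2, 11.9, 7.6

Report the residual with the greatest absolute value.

d=3: R̂ = 4 + 0.7·3 = 6.1; e = 7.1 − 6.1 = 1
d=4: R̂ = 4 + 0.7·4 = 6.8; e = 5.8 − 6.8 = -1
d=5: R̂ = 4 + 0.7·5 = 7.5; e = 5.5 − 7.5 = -2
d=6: R̂ = 4 + 0.7·6 = 8.2; e = 9.2 − 8.2 = 1
d=7: R̂ = 4 + 0.7·7 = 8.9; e = 11.9 − 8.9 = 3
d=8: R̂ = 4 + 0.7·8 = 9.6; e = 7.6 − 9.6 = -2
Largest |e| is 3 at d = 7, residual 3.

e = 3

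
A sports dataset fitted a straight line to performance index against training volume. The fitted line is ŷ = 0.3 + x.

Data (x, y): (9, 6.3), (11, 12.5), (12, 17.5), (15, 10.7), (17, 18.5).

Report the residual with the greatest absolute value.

r = 5.2

x=9: ŷ = 0.3 + 9 = 9.3; r = 6.3 − 9.3 = -3
x=11: ŷ = 0.3 + 11 = 11.3; r = 12.5 − 11.3 = 1.2
x=12: ŷ = 0.3 + 12 = 12.3; r = 17.5 − 12.3 = 5.2
x=15: ŷ = 0.3 + 15 = 15.3; r = 10.7 − 15.3 = -4.6
x=17: ŷ = 0.3 + 17 = 17.3; r = 18.5 − 17.3 = 1.2
Largest |r| is 5.2 at x = 12, residual 5.2.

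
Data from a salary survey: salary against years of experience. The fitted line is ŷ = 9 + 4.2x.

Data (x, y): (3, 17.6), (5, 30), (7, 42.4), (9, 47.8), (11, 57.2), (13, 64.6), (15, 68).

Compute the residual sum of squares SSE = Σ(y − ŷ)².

SSE = 54

x=3: ŷ = 9 + 4.2·3 = 21.6; e = 17.6 − 21.6 = -4
x=5: ŷ = 9 + 4.2·5 = 30; e = 30 − 30 = 0
x=7: ŷ = 9 + 4.2·7 = 38.4; e = 42.4 − 38.4 = 4
x=9: ŷ = 9 + 4.2·9 = 46.8; e = 47.8 − 46.8 = 1
x=11: ŷ = 9 + 4.2·11 = 55.2; e = 57.2 − 55.2 = 2
x=13: ŷ = 9 + 4.2·13 = 63.6; e = 64.6 − 63.6 = 1
x=15: ŷ = 9 + 4.2·15 = 72; e = 68 − 72 = -4
SSE = 16 + 0 + 16 + 1 + 4 + 1 + 16 = 54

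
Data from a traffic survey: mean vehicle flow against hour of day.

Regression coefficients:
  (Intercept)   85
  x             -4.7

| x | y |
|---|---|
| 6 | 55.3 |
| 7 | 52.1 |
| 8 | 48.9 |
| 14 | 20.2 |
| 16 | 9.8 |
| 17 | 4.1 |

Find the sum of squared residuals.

SSE = 6.5

x=6: ŷ = 85 − 4.7·6 = 56.8; e = 55.3 − 56.8 = -1.5
x=7: ŷ = 85 − 4.7·7 = 52.1; e = 52.1 − 52.1 = 0
x=8: ŷ = 85 − 4.7·8 = 47.4; e = 48.9 − 47.4 = 1.5
x=14: ŷ = 85 − 4.7·14 = 19.2; e = 20.2 − 19.2 = 1
x=16: ŷ = 85 − 4.7·16 = 9.8; e = 9.8 − 9.8 = 0
x=17: ŷ = 85 − 4.7·17 = 5.1; e = 4.1 − 5.1 = -1
SSE = 2.25 + 0 + 2.25 + 1 + 0 + 1 = 6.5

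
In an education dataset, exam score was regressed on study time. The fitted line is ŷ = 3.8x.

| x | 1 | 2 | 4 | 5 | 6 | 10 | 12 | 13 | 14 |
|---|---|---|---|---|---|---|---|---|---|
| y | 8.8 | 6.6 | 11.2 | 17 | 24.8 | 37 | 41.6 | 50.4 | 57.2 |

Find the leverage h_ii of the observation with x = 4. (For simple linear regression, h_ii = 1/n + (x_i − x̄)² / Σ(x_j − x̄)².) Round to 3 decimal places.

x̄ = (1 + 2 + 4 + 5 + 6 + 10 + 12 + 13 + 14)/9 = 7.44444
Σ(x − x̄)² = 41.5309 + 29.642 + 11.8642 + 5.97531 + 2.08642 + 6.53086 + 20.7531 + 30.8642 + 42.9753 = 192.222
h = 1/9 + (-3.44444)²/192.222 = 0.111111 + 0.0617213 = 0.173

h = 0.173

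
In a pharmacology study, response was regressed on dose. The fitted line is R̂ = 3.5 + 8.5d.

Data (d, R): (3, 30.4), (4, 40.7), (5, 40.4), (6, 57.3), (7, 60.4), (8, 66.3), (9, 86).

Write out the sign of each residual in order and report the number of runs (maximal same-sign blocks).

d=3: R̂ = 3.5 + 8.5·3 = 29; e = 30.4 − 29 = 1.4
d=4: R̂ = 3.5 + 8.5·4 = 37.5; e = 40.7 − 37.5 = 3.2
d=5: R̂ = 3.5 + 8.5·5 = 46; e = 40.4 − 46 = -5.6
d=6: R̂ = 3.5 + 8.5·6 = 54.5; e = 57.3 − 54.5 = 2.8
d=7: R̂ = 3.5 + 8.5·7 = 63; e = 60.4 − 63 = -2.6
d=8: R̂ = 3.5 + 8.5·8 = 71.5; e = 66.3 − 71.5 = -5.2
d=9: R̂ = 3.5 + 8.5·9 = 80; e = 86 − 80 = 6
Signs: + + − + − − +
Runs: +×2, −×1, +×1, −×2, +×1 → 5

5 runs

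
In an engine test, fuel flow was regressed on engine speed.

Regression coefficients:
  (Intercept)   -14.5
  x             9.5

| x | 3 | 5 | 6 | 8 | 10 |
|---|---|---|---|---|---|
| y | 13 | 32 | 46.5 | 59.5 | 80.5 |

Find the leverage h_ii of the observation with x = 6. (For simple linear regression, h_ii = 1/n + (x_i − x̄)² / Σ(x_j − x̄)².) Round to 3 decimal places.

x̄ = (3 + 5 + 6 + 8 + 10)/5 = 6.4
Σ(x − x̄)² = 11.56 + 1.96 + 0.16 + 2.56 + 12.96 = 29.2
h = 1/5 + (-0.4)²/29.2 = 0.2 + 0.00547945 = 0.205

h = 0.205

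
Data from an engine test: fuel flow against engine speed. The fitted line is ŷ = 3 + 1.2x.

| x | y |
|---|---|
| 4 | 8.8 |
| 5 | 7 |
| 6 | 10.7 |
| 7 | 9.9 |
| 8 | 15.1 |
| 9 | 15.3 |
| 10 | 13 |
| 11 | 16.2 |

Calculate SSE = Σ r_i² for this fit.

SSE = 20

x=4: ŷ = 3 + 1.2·4 = 7.8; r = 8.8 − 7.8 = 1
x=5: ŷ = 3 + 1.2·5 = 9; r = 7 − 9 = -2
x=6: ŷ = 3 + 1.2·6 = 10.2; r = 10.7 − 10.2 = 0.5
x=7: ŷ = 3 + 1.2·7 = 11.4; r = 9.9 − 11.4 = -1.5
x=8: ŷ = 3 + 1.2·8 = 12.6; r = 15.1 − 12.6 = 2.5
x=9: ŷ = 3 + 1.2·9 = 13.8; r = 15.3 − 13.8 = 1.5
x=10: ŷ = 3 + 1.2·10 = 15; r = 13 − 15 = -2
x=11: ŷ = 3 + 1.2·11 = 16.2; r = 16.2 − 16.2 = 0
SSE = 1 + 4 + 0.25 + 2.25 + 6.25 + 2.25 + 4 + 0 = 20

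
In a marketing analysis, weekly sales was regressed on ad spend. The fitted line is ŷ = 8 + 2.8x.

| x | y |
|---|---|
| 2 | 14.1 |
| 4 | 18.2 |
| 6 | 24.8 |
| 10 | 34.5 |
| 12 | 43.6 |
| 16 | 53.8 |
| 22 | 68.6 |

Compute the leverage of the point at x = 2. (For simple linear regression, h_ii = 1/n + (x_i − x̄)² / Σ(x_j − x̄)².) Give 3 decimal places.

x̄ = (2 + 4 + 6 + 10 + 12 + 16 + 22)/7 = 10.2857
Σ(x − x̄)² = 68.6531 + 39.5102 + 18.3673 + 0.0816327 + 2.93878 + 32.6531 + 137.224 = 299.429
h = 1/7 + (-8.28571)²/299.429 = 0.142857 + 0.22928 = 0.372

h = 0.372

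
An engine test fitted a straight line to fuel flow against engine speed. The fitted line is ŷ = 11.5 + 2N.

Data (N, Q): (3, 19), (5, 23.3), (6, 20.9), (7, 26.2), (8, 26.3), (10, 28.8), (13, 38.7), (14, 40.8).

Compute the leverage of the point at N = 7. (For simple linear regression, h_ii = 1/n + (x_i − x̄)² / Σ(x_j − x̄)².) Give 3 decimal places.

h = 0.140

N̄ = (3 + 5 + 6 + 7 + 8 + 10 + 13 + 14)/8 = 8.25
Σ(N − N̄)² = 27.5625 + 10.5625 + 5.0625 + 1.5625 + 0.0625 + 3.0625 + 22.5625 + 33.0625 = 103.5
h = 1/8 + (-1.25)²/103.5 = 0.125 + 0.0150966 = 0.140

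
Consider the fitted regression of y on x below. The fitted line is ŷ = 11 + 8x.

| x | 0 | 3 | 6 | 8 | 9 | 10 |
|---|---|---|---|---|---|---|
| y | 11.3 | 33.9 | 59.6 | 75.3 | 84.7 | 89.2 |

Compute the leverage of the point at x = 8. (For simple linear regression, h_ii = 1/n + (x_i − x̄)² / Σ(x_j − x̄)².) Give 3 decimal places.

x̄ = (0 + 3 + 6 + 8 + 9 + 10)/6 = 6
Σ(x − x̄)² = 36 + 9 + 0 + 4 + 9 + 16 = 74
h = 1/6 + (2)²/74 = 0.166667 + 0.0540541 = 0.221

h = 0.221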